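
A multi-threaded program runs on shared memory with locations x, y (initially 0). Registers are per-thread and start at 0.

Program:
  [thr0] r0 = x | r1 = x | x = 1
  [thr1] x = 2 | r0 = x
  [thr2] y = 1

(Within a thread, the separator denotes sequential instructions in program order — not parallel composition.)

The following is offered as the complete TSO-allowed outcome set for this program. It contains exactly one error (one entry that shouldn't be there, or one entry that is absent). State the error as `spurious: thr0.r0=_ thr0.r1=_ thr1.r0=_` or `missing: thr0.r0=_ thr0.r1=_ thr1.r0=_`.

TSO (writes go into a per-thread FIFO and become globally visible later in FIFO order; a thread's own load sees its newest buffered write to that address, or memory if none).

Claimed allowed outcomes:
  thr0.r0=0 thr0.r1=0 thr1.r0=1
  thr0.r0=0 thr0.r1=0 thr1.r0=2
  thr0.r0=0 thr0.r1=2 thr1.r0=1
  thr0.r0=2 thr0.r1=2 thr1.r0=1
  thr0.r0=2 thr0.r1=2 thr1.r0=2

outcome vector order: (thr0.r0,thr0.r1,thr1.r0)
[TSO] allowed = {<0 0 1> <0 0 2> <0 2 1> <0 2 2> <2 2 1> <2 2 2>}
TSO∖claimed = {<0 2 2>}

missing: thr0.r0=0 thr0.r1=2 thr1.r0=2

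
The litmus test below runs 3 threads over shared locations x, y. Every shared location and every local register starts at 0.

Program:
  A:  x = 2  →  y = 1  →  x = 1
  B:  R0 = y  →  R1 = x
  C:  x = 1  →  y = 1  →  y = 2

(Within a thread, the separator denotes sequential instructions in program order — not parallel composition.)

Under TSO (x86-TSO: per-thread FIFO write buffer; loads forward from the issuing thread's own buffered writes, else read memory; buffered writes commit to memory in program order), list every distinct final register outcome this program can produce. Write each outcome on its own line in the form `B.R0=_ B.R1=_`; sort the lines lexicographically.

outcome vector order: (B.R0,B.R1)
|TSO outcomes| = 7

B.R0=0 B.R1=0
B.R0=0 B.R1=1
B.R0=0 B.R1=2
B.R0=1 B.R1=1
B.R0=1 B.R1=2
B.R0=2 B.R1=1
B.R0=2 B.R1=2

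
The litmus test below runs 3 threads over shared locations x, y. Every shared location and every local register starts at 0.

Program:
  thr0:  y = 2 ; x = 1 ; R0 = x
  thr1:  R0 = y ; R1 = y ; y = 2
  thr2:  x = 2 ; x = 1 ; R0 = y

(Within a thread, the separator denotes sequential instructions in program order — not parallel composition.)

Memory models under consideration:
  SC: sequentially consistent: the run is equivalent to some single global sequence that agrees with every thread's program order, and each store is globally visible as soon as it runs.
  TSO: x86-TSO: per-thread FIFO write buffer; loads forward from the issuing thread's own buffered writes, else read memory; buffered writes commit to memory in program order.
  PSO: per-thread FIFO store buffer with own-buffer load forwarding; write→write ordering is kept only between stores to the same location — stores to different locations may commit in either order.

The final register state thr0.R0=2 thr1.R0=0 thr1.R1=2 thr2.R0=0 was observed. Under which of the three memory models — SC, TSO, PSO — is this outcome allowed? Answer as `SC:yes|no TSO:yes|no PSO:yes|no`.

outcome vector order: (thr0.R0,thr1.R0,thr1.R1,thr2.R0)
under SC → 1/0/0/0, 1/0/0/2, 1/0/2/0, 1/0/2/2, 1/2/2/0, 1/2/2/2, 2/0/0/2, 2/0/2/2, 2/2/2/2
under TSO → 1/0/0/0, 1/0/0/2, 1/0/2/0, 1/0/2/2, 1/2/2/0, 1/2/2/2, 2/0/0/0, 2/0/0/2, 2/0/2/0, 2/0/2/2, 2/2/2/0, 2/2/2/2
under PSO → 1/0/0/0, 1/0/0/2, 1/0/2/0, 1/0/2/2, 1/2/2/0, 1/2/2/2, 2/0/0/0, 2/0/0/2, 2/0/2/0, 2/0/2/2, 2/2/2/0, 2/2/2/2
target 2/0/2/0 ∈ {TSO,PSO}

SC:no TSO:yes PSO:yes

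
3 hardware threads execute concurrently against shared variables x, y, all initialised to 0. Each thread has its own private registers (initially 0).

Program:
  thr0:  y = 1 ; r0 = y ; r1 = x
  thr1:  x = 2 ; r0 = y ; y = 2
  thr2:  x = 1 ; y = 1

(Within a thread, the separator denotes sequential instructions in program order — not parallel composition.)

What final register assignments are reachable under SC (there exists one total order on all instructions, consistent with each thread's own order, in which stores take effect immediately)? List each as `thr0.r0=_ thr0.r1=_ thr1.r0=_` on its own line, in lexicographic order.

thr0.r0=1 thr0.r1=0 thr1.r0=1
thr0.r0=1 thr0.r1=1 thr1.r0=0
thr0.r0=1 thr0.r1=1 thr1.r0=1
thr0.r0=1 thr0.r1=2 thr1.r0=0
thr0.r0=1 thr0.r1=2 thr1.r0=1
thr0.r0=2 thr0.r1=1 thr1.r0=0
thr0.r0=2 thr0.r1=1 thr1.r0=1
thr0.r0=2 thr0.r1=2 thr1.r0=0
thr0.r0=2 thr0.r1=2 thr1.r0=1

outcome vector order: (thr0.r0,thr0.r1,thr1.r0)
|SC outcomes| = 9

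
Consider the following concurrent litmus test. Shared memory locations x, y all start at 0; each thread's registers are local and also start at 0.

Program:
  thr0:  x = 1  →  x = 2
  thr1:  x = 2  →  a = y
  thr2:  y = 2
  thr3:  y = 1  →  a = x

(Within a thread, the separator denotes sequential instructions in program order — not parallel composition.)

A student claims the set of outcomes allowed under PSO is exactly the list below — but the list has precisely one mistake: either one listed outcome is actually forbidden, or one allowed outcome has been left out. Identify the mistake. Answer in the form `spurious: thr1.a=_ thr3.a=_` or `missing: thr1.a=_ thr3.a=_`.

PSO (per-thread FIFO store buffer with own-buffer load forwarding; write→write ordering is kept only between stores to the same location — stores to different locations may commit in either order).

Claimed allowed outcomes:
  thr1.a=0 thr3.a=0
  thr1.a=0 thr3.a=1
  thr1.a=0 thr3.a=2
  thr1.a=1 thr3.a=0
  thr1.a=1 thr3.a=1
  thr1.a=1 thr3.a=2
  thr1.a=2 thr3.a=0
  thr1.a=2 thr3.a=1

outcome vector order: (thr1.a,thr3.a)
PSO (9): 00; 01; 02; 10; 11; 12; 20; 21; 22
PSO∖claimed = {22}

missing: thr1.a=2 thr3.a=2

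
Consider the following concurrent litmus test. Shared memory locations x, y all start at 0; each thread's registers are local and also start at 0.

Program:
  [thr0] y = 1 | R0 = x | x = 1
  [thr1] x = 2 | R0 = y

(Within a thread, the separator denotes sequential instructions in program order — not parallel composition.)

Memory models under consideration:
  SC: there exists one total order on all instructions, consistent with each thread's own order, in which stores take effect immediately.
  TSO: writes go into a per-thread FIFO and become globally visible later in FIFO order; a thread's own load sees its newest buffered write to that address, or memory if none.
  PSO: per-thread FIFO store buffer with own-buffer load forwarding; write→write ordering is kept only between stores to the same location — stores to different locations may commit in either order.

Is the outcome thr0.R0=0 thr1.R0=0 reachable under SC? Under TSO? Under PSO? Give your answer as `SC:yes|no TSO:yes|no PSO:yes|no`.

outcome vector order: (thr0.R0,thr1.R0)
SC: 3 outcomes — {0/1 2/0 2/1}
TSO: 4 outcomes — {0/0 0/1 2/0 2/1}
PSO: 4 outcomes — {0/0 0/1 2/0 2/1}
target 0/0 ∈ {TSO,PSO}

SC:no TSO:yes PSO:yes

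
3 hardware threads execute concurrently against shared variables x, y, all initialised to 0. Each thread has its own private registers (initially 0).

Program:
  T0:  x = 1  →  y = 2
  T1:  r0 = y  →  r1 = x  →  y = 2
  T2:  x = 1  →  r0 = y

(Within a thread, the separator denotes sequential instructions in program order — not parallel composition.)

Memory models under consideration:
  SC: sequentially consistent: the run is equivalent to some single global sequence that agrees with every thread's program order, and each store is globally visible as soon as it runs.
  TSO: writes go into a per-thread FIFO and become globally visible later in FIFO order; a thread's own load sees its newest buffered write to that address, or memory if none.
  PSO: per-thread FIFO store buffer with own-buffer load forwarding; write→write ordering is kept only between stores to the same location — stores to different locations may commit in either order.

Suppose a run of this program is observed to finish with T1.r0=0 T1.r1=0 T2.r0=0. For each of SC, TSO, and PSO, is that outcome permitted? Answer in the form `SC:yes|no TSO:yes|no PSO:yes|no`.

outcome vector order: (T1.r0,T1.r1,T2.r0)
under SC → <0 0 0>, <0 0 2>, <0 1 0>, <0 1 2>, <2 1 0>, <2 1 2>
under TSO → <0 0 0>, <0 0 2>, <0 1 0>, <0 1 2>, <2 1 0>, <2 1 2>
under PSO → <0 0 0>, <0 0 2>, <0 1 0>, <0 1 2>, <2 0 0>, <2 0 2>, <2 1 0>, <2 1 2>
target <0 0 0> ∈ {SC,TSO,PSO}

SC:yes TSO:yes PSO:yes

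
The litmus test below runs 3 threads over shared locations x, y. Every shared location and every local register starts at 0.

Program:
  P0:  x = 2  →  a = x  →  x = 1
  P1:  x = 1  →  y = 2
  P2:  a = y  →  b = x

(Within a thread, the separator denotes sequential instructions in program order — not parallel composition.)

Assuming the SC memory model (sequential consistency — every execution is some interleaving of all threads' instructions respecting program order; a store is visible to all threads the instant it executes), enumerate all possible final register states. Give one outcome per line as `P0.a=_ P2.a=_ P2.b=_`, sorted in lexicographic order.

P0.a=1 P2.a=0 P2.b=0
P0.a=1 P2.a=0 P2.b=1
P0.a=1 P2.a=0 P2.b=2
P0.a=1 P2.a=2 P2.b=1
P0.a=2 P2.a=0 P2.b=0
P0.a=2 P2.a=0 P2.b=1
P0.a=2 P2.a=0 P2.b=2
P0.a=2 P2.a=2 P2.b=1
P0.a=2 P2.a=2 P2.b=2

outcome vector order: (P0.a,P2.a,P2.b)
|SC outcomes| = 9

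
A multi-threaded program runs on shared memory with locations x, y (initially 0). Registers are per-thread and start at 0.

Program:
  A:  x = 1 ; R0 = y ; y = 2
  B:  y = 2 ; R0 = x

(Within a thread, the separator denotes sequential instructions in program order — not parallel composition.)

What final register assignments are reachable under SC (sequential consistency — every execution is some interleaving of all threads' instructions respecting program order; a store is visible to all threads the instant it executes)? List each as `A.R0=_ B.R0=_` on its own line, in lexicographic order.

outcome vector order: (A.R0,B.R0)
|SC outcomes| = 3

A.R0=0 B.R0=1
A.R0=2 B.R0=0
A.R0=2 B.R0=1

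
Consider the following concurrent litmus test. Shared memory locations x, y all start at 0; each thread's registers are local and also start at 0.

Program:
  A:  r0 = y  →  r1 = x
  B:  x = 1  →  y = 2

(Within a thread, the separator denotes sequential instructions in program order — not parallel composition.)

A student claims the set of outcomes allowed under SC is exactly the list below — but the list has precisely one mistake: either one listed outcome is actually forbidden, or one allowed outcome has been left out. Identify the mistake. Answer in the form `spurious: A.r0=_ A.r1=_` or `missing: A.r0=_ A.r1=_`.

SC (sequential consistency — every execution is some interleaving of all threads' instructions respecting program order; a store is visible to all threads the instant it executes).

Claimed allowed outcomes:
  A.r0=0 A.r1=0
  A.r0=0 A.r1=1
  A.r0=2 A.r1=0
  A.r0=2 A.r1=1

outcome vector order: (A.r0,A.r1)
SC: 3 outcomes — {(0,0) (0,1) (2,1)}
claimed∖SC = {(2,0)}

spurious: A.r0=2 A.r1=0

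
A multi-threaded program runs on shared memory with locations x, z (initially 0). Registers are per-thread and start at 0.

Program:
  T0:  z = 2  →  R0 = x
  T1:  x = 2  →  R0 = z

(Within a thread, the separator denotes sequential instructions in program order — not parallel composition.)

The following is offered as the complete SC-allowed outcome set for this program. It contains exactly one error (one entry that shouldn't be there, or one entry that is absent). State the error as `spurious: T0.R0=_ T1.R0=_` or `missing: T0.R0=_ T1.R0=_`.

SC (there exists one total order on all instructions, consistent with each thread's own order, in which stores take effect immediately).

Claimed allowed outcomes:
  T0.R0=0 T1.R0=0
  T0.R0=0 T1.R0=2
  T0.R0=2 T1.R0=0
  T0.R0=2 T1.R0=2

outcome vector order: (T0.R0,T1.R0)
SC: 3 outcomes — {(0,2), (2,0), (2,2)}
claimed∖SC = {(0,0)}

spurious: T0.R0=0 T1.R0=0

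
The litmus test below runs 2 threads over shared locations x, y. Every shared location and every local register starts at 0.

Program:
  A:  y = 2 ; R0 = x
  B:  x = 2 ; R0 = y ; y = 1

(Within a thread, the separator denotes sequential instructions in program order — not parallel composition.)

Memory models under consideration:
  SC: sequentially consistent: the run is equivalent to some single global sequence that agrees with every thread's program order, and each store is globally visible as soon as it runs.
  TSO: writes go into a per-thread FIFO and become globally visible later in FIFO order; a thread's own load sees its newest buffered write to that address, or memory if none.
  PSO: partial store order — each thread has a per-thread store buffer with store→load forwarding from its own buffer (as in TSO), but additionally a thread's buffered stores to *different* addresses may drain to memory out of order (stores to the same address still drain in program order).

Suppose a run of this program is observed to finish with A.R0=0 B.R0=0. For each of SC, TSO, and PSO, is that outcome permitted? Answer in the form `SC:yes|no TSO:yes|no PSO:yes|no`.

outcome vector order: (A.R0,B.R0)
SC: 3 outcomes — {<0 2> <2 0> <2 2>}
TSO: 4 outcomes — {<0 0> <0 2> <2 0> <2 2>}
PSO: 4 outcomes — {<0 0> <0 2> <2 0> <2 2>}
target <0 0> ∈ {TSO,PSO}

SC:no TSO:yes PSO:yes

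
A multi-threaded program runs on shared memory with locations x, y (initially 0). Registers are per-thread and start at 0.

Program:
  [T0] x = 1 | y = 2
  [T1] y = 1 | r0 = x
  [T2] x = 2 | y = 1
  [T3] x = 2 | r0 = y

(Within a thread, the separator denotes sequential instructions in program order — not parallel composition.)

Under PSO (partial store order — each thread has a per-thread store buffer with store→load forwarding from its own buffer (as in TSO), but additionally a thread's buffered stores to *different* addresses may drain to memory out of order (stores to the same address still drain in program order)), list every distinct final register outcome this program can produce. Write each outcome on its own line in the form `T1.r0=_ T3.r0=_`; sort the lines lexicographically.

T1.r0=0 T3.r0=0
T1.r0=0 T3.r0=1
T1.r0=0 T3.r0=2
T1.r0=1 T3.r0=0
T1.r0=1 T3.r0=1
T1.r0=1 T3.r0=2
T1.r0=2 T3.r0=0
T1.r0=2 T3.r0=1
T1.r0=2 T3.r0=2

outcome vector order: (T1.r0,T3.r0)
|PSO outcomes| = 9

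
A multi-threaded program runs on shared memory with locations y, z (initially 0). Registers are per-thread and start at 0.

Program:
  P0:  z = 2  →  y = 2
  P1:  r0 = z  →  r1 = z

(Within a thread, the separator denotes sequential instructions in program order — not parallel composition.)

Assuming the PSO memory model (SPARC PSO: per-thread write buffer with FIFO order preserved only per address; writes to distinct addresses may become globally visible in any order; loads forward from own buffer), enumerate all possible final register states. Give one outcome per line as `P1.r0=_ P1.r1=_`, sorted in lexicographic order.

P1.r0=0 P1.r1=0
P1.r0=0 P1.r1=2
P1.r0=2 P1.r1=2

outcome vector order: (P1.r0,P1.r1)
|PSO outcomes| = 3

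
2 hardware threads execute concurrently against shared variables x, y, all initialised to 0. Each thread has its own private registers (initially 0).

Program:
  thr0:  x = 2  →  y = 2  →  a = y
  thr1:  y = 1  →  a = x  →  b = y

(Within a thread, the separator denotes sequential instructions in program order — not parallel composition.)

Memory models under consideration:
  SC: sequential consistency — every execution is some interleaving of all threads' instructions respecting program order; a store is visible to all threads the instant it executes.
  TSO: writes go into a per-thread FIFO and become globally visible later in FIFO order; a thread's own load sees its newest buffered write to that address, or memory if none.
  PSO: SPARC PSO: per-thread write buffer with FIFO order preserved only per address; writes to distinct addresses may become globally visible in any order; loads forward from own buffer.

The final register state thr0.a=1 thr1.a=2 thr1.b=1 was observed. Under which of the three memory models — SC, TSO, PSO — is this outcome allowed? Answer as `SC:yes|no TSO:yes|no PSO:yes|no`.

SC:yes TSO:yes PSO:yes

outcome vector order: (thr0.a,thr1.a,thr1.b)
under SC → 121, 201, 202, 221, 222
under TSO → 101, 121, 201, 202, 221, 222
under PSO → 101, 121, 201, 202, 221, 222
target 121 ∈ {SC,TSO,PSO}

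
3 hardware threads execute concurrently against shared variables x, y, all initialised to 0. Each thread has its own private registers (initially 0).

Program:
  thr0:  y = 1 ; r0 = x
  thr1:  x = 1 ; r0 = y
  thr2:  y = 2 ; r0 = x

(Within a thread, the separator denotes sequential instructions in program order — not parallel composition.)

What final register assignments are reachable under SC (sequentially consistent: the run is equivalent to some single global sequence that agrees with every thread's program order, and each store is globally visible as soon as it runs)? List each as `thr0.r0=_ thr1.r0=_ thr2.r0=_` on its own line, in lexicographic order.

outcome vector order: (thr0.r0,thr1.r0,thr2.r0)
|SC outcomes| = 9

thr0.r0=0 thr1.r0=1 thr2.r0=0
thr0.r0=0 thr1.r0=1 thr2.r0=1
thr0.r0=0 thr1.r0=2 thr2.r0=0
thr0.r0=0 thr1.r0=2 thr2.r0=1
thr0.r0=1 thr1.r0=0 thr2.r0=1
thr0.r0=1 thr1.r0=1 thr2.r0=0
thr0.r0=1 thr1.r0=1 thr2.r0=1
thr0.r0=1 thr1.r0=2 thr2.r0=0
thr0.r0=1 thr1.r0=2 thr2.r0=1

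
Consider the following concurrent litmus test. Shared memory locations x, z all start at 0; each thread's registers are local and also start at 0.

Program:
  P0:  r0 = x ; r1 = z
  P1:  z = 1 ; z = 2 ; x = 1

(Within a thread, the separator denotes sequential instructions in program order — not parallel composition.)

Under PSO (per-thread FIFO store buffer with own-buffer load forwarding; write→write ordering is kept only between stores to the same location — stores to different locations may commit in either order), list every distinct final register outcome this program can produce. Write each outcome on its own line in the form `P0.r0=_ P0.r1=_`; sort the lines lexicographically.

outcome vector order: (P0.r0,P0.r1)
|PSO outcomes| = 6

P0.r0=0 P0.r1=0
P0.r0=0 P0.r1=1
P0.r0=0 P0.r1=2
P0.r0=1 P0.r1=0
P0.r0=1 P0.r1=1
P0.r0=1 P0.r1=2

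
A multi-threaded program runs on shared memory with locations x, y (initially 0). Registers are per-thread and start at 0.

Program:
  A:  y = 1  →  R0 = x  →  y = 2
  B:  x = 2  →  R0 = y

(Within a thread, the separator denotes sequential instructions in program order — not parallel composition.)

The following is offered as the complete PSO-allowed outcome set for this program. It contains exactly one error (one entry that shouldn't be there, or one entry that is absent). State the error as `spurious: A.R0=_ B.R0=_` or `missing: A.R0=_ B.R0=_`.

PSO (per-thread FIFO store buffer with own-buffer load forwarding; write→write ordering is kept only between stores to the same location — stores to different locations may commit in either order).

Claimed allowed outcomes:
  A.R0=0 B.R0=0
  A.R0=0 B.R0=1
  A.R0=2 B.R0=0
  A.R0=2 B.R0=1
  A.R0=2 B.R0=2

missing: A.R0=0 B.R0=2

outcome vector order: (A.R0,B.R0)
[PSO] allowed = {00 01 02 20 21 22}
PSO∖claimed = {02}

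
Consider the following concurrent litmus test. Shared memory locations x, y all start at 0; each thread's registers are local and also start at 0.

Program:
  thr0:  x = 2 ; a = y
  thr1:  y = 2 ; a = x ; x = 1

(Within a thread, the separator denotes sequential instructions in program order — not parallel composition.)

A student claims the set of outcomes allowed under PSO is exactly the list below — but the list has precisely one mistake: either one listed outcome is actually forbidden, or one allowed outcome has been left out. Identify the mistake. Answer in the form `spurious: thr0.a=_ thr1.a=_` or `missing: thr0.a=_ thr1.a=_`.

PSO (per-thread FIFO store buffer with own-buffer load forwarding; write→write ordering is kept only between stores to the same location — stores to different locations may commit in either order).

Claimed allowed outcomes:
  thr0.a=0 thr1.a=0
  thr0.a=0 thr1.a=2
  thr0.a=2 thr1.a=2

missing: thr0.a=2 thr1.a=0

outcome vector order: (thr0.a,thr1.a)
PSO (4): <0 0> <0 2> <2 0> <2 2>
PSO∖claimed = {<2 0>}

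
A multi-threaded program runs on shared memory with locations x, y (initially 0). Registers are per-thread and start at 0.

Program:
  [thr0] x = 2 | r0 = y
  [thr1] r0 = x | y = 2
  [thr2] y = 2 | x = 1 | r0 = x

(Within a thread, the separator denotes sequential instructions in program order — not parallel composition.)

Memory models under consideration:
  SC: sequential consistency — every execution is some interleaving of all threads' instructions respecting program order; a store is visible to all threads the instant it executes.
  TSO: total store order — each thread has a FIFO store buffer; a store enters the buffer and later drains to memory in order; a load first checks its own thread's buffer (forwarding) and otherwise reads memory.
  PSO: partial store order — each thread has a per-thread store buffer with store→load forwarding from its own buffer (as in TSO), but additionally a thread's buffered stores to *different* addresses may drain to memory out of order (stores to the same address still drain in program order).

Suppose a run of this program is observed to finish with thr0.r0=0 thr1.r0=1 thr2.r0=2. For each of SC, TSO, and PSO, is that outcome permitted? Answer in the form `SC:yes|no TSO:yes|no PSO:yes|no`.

SC:no TSO:yes PSO:yes

outcome vector order: (thr0.r0,thr1.r0,thr2.r0)
SC: 9 outcomes — {<0 0 1> <0 1 1> <0 2 1> <2 0 1> <2 0 2> <2 1 1> <2 1 2> <2 2 1> <2 2 2>}
TSO: 12 outcomes — {<0 0 1> <0 0 2> <0 1 1> <0 1 2> <0 2 1> <0 2 2> <2 0 1> <2 0 2> <2 1 1> <2 1 2> <2 2 1> <2 2 2>}
PSO: 12 outcomes — {<0 0 1> <0 0 2> <0 1 1> <0 1 2> <0 2 1> <0 2 2> <2 0 1> <2 0 2> <2 1 1> <2 1 2> <2 2 1> <2 2 2>}
target <0 1 2> ∈ {TSO,PSO}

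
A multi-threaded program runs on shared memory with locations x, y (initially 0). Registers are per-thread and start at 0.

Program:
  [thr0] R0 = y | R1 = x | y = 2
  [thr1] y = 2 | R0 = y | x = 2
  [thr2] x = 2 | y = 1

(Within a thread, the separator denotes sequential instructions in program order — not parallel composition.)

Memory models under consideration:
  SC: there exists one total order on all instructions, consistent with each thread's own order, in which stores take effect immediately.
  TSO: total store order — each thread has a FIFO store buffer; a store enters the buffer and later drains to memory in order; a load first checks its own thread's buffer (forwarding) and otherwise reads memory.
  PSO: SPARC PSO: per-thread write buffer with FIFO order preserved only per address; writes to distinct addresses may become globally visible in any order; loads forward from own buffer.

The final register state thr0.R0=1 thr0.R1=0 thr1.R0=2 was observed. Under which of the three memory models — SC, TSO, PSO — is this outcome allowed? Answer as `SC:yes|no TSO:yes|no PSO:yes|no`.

outcome vector order: (thr0.R0,thr0.R1,thr1.R0)
[SC] allowed = {(0,0,1) (0,0,2) (0,2,1) (0,2,2) (1,2,1) (1,2,2) (2,0,1) (2,0,2) (2,2,1) (2,2,2)}
[TSO] allowed = {(0,0,1) (0,0,2) (0,2,1) (0,2,2) (1,2,1) (1,2,2) (2,0,1) (2,0,2) (2,2,1) (2,2,2)}
[PSO] allowed = {(0,0,1) (0,0,2) (0,2,1) (0,2,2) (1,0,1) (1,0,2) (1,2,1) (1,2,2) (2,0,1) (2,0,2) (2,2,1) (2,2,2)}
target (1,0,2) ∈ {PSO}

SC:no TSO:no PSO:yes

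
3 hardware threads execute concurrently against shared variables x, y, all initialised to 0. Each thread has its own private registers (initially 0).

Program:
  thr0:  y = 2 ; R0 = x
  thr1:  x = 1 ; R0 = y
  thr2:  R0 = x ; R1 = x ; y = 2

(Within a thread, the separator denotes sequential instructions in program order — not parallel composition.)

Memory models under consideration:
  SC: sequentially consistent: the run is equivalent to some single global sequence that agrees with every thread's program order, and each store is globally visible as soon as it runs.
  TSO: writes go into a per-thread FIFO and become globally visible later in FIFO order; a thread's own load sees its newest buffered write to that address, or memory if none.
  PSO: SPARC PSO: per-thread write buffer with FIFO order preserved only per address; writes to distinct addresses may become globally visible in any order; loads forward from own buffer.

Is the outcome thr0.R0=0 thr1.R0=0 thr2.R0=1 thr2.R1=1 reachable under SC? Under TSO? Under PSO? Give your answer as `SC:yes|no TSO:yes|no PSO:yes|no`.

SC:no TSO:yes PSO:yes

outcome vector order: (thr0.R0,thr1.R0,thr2.R0,thr2.R1)
[SC] allowed = {0/2/0/0, 0/2/0/1, 0/2/1/1, 1/0/0/0, 1/0/0/1, 1/0/1/1, 1/2/0/0, 1/2/0/1, 1/2/1/1}
[TSO] allowed = {0/0/0/0, 0/0/0/1, 0/0/1/1, 0/2/0/0, 0/2/0/1, 0/2/1/1, 1/0/0/0, 1/0/0/1, 1/0/1/1, 1/2/0/0, 1/2/0/1, 1/2/1/1}
[PSO] allowed = {0/0/0/0, 0/0/0/1, 0/0/1/1, 0/2/0/0, 0/2/0/1, 0/2/1/1, 1/0/0/0, 1/0/0/1, 1/0/1/1, 1/2/0/0, 1/2/0/1, 1/2/1/1}
target 0/0/1/1 ∈ {TSO,PSO}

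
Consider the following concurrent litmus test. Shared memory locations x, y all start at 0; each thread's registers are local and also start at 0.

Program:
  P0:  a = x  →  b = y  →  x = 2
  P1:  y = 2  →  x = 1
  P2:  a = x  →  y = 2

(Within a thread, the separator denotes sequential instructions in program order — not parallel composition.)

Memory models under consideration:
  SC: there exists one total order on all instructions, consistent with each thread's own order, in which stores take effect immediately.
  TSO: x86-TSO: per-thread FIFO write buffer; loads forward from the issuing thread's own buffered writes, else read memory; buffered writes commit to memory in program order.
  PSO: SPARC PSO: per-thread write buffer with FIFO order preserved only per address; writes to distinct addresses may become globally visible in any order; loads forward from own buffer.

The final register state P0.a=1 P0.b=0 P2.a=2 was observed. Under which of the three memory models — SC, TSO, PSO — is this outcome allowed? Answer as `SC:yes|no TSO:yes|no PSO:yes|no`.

SC:no TSO:no PSO:yes

outcome vector order: (P0.a,P0.b,P2.a)
SC (9): (0,0,0); (0,0,1); (0,0,2); (0,2,0); (0,2,1); (0,2,2); (1,2,0); (1,2,1); (1,2,2)
TSO (9): (0,0,0); (0,0,1); (0,0,2); (0,2,0); (0,2,1); (0,2,2); (1,2,0); (1,2,1); (1,2,2)
PSO (12): (0,0,0); (0,0,1); (0,0,2); (0,2,0); (0,2,1); (0,2,2); (1,0,0); (1,0,1); (1,0,2); (1,2,0); (1,2,1); (1,2,2)
target (1,0,2) ∈ {PSO}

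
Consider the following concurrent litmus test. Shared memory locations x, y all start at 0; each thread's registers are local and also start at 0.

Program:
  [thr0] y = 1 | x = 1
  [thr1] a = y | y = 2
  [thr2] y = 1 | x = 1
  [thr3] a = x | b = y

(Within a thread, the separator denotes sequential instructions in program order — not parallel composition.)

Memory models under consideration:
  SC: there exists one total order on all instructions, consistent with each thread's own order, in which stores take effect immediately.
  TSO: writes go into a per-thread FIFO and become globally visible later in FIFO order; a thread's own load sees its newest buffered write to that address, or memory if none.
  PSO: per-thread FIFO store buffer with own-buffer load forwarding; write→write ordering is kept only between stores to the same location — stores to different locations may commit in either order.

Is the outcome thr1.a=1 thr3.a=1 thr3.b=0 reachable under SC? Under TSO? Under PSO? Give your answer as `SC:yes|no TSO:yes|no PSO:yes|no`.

SC:no TSO:no PSO:yes

outcome vector order: (thr1.a,thr3.a,thr3.b)
[SC] allowed = {000 001 002 011 012 100 101 102 111 112}
[TSO] allowed = {000 001 002 011 012 100 101 102 111 112}
[PSO] allowed = {000 001 002 010 011 012 100 101 102 110 111 112}
target 110 ∈ {PSO}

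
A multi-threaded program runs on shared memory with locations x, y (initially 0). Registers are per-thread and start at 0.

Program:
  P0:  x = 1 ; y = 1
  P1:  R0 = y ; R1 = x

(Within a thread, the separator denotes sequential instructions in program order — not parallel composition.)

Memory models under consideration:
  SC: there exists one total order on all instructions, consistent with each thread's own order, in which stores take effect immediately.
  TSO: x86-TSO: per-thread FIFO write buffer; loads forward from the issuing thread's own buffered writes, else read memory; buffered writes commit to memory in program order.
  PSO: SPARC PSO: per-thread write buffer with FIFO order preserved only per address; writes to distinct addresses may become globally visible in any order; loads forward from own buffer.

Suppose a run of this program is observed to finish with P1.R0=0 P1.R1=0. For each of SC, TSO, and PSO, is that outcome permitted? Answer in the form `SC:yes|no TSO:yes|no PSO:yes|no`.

outcome vector order: (P1.R0,P1.R1)
under SC → (0,0) (0,1) (1,1)
under TSO → (0,0) (0,1) (1,1)
under PSO → (0,0) (0,1) (1,0) (1,1)
target (0,0) ∈ {SC,TSO,PSO}

SC:yes TSO:yes PSO:yes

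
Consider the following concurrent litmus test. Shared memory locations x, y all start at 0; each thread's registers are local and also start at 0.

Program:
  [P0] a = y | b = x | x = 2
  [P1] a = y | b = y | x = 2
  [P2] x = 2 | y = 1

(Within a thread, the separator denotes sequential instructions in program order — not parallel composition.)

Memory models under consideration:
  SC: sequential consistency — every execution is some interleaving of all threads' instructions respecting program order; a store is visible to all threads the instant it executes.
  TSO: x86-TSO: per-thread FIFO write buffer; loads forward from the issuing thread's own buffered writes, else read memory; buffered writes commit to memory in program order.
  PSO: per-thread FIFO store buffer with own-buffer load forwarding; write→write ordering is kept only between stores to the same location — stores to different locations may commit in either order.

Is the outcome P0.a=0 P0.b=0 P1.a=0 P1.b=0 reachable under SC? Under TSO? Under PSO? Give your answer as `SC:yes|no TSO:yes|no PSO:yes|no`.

SC:yes TSO:yes PSO:yes

outcome vector order: (P0.a,P0.b,P1.a,P1.b)
SC (9): <0 0 0 0>, <0 0 0 1>, <0 0 1 1>, <0 2 0 0>, <0 2 0 1>, <0 2 1 1>, <1 2 0 0>, <1 2 0 1>, <1 2 1 1>
TSO (9): <0 0 0 0>, <0 0 0 1>, <0 0 1 1>, <0 2 0 0>, <0 2 0 1>, <0 2 1 1>, <1 2 0 0>, <1 2 0 1>, <1 2 1 1>
PSO (12): <0 0 0 0>, <0 0 0 1>, <0 0 1 1>, <0 2 0 0>, <0 2 0 1>, <0 2 1 1>, <1 0 0 0>, <1 0 0 1>, <1 0 1 1>, <1 2 0 0>, <1 2 0 1>, <1 2 1 1>
target <0 0 0 0> ∈ {SC,TSO,PSO}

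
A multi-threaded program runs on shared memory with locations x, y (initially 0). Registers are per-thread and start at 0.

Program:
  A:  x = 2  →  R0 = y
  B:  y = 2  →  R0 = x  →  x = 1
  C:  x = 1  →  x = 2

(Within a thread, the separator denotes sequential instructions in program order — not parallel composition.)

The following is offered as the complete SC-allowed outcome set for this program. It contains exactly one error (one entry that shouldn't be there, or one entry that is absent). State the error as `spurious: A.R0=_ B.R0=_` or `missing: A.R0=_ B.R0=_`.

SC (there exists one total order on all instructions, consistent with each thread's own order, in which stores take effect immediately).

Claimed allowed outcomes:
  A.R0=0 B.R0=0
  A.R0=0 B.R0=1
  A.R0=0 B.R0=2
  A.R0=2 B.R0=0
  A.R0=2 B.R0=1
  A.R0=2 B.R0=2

spurious: A.R0=0 B.R0=0

outcome vector order: (A.R0,B.R0)
SC: 5 outcomes — {01; 02; 20; 21; 22}
claimed∖SC = {00}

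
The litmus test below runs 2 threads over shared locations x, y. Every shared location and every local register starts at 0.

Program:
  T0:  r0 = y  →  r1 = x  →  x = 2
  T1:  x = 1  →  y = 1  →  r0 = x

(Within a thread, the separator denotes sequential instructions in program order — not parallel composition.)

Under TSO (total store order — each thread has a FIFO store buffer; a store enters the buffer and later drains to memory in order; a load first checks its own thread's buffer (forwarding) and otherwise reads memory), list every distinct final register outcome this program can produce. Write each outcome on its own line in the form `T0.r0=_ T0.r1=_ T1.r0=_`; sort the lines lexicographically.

T0.r0=0 T0.r1=0 T1.r0=1
T0.r0=0 T0.r1=0 T1.r0=2
T0.r0=0 T0.r1=1 T1.r0=1
T0.r0=0 T0.r1=1 T1.r0=2
T0.r0=1 T0.r1=1 T1.r0=1
T0.r0=1 T0.r1=1 T1.r0=2

outcome vector order: (T0.r0,T0.r1,T1.r0)
|TSO outcomes| = 6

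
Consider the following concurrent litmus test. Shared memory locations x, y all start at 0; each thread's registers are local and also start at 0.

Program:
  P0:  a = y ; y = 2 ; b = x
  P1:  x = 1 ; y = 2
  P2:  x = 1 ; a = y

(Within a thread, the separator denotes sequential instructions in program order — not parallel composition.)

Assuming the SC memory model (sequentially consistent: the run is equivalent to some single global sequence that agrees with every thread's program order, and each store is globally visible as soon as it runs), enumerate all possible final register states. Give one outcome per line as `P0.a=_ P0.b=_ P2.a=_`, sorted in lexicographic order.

outcome vector order: (P0.a,P0.b,P2.a)
|SC outcomes| = 5

P0.a=0 P0.b=0 P2.a=2
P0.a=0 P0.b=1 P2.a=0
P0.a=0 P0.b=1 P2.a=2
P0.a=2 P0.b=1 P2.a=0
P0.a=2 P0.b=1 P2.a=2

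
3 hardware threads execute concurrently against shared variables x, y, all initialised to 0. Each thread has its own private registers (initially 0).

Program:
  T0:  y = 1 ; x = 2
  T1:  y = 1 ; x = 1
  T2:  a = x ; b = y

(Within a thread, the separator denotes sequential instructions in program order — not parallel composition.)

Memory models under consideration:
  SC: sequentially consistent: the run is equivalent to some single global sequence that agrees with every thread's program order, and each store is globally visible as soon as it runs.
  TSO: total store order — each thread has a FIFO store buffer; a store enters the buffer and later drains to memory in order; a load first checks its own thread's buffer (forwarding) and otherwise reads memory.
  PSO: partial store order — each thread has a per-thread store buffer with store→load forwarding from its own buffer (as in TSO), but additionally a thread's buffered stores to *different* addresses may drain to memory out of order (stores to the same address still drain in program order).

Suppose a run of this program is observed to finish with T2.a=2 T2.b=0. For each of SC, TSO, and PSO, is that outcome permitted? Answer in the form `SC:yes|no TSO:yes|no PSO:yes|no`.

outcome vector order: (T2.a,T2.b)
[SC] allowed = {00 01 11 21}
[TSO] allowed = {00 01 11 21}
[PSO] allowed = {00 01 10 11 20 21}
target 20 ∈ {PSO}

SC:no TSO:no PSO:yes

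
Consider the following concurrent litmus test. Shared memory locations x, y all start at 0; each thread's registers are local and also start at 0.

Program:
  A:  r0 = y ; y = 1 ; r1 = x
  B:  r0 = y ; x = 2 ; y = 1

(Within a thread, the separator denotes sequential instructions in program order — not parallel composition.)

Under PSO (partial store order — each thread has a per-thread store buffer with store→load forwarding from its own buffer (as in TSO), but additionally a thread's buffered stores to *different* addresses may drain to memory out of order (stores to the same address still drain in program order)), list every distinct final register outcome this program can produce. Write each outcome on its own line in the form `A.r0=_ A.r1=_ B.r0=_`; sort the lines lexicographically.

outcome vector order: (A.r0,A.r1,B.r0)
|PSO outcomes| = 6

A.r0=0 A.r1=0 B.r0=0
A.r0=0 A.r1=0 B.r0=1
A.r0=0 A.r1=2 B.r0=0
A.r0=0 A.r1=2 B.r0=1
A.r0=1 A.r1=0 B.r0=0
A.r0=1 A.r1=2 B.r0=0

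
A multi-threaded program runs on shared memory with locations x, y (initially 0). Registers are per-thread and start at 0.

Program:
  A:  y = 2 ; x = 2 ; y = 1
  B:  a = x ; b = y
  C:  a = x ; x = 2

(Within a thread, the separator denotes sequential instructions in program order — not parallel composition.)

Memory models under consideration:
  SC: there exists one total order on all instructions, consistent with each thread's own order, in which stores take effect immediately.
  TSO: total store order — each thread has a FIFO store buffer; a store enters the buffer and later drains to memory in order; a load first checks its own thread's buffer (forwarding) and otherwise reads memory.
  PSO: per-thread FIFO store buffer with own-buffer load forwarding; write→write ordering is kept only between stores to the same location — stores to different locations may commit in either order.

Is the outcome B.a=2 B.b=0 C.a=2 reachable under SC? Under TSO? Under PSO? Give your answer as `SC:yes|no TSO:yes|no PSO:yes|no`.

SC:no TSO:no PSO:yes

outcome vector order: (B.a,B.b,C.a)
under SC → <0 0 0> <0 0 2> <0 1 0> <0 1 2> <0 2 0> <0 2 2> <2 0 0> <2 1 0> <2 1 2> <2 2 0> <2 2 2>
under TSO → <0 0 0> <0 0 2> <0 1 0> <0 1 2> <0 2 0> <0 2 2> <2 0 0> <2 1 0> <2 1 2> <2 2 0> <2 2 2>
under PSO → <0 0 0> <0 0 2> <0 1 0> <0 1 2> <0 2 0> <0 2 2> <2 0 0> <2 0 2> <2 1 0> <2 1 2> <2 2 0> <2 2 2>
target <2 0 2> ∈ {PSO}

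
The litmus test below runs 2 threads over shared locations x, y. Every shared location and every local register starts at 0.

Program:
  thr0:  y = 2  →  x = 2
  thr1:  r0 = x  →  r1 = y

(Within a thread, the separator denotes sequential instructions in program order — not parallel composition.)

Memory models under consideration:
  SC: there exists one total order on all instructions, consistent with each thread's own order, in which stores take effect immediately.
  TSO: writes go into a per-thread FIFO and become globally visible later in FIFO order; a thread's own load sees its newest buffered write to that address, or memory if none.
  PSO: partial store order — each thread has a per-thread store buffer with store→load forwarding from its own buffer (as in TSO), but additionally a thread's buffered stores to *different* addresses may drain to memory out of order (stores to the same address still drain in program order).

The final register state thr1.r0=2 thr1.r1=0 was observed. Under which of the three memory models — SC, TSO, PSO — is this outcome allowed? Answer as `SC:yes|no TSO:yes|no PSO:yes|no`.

SC:no TSO:no PSO:yes

outcome vector order: (thr1.r0,thr1.r1)
SC: 3 outcomes — {<0 0> <0 2> <2 2>}
TSO: 3 outcomes — {<0 0> <0 2> <2 2>}
PSO: 4 outcomes — {<0 0> <0 2> <2 0> <2 2>}
target <2 0> ∈ {PSO}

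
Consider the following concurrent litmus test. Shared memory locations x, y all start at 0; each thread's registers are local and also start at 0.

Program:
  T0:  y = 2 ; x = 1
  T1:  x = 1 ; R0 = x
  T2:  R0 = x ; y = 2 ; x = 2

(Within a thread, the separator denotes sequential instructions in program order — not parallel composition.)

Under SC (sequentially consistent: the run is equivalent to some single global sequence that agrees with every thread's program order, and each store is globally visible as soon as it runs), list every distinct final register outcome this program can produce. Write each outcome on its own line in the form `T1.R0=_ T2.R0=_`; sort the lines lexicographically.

T1.R0=1 T2.R0=0
T1.R0=1 T2.R0=1
T1.R0=2 T2.R0=0
T1.R0=2 T2.R0=1

outcome vector order: (T1.R0,T2.R0)
|SC outcomes| = 4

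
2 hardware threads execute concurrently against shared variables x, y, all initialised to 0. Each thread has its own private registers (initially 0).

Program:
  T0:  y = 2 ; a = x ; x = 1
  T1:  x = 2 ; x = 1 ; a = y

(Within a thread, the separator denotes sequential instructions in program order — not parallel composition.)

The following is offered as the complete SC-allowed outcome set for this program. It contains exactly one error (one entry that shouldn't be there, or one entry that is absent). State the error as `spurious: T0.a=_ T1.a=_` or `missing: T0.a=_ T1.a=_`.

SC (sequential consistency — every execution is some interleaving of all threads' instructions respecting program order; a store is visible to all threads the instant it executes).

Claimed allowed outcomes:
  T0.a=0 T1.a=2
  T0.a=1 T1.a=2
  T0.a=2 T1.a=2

outcome vector order: (T0.a,T1.a)
[SC] allowed = {<0 2> <1 0> <1 2> <2 2>}
SC∖claimed = {<1 0>}

missing: T0.a=1 T1.a=0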